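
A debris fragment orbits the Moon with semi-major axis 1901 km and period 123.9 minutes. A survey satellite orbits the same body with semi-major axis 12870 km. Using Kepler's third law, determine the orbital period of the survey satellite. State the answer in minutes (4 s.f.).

Kepler's third law: T² ∝ a³, so T₂ = T₁ (a₂/a₁)^(3/2).
a₂/a₁ = 6.770, (a₂/a₁)^(3/2) = 17.62.
T₂ = 123.9 × 17.62 = 2183 minutes.

T₂ ≈ 2183 minutes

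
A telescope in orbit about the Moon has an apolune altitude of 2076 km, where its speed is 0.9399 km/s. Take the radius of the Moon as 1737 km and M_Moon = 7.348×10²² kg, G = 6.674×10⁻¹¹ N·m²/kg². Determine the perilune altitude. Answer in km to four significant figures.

μ = GM = 6.674×10⁻¹¹ × 7.348×10²² = 4.904×10¹² m³/s².
r_a = 1737 + 2076 = 3813.0 km = 3.813×10⁶ m.
Specific energy ε = v²/2 − μ/r = -8.444×10⁵ J/kg, so a = −μ/(2ε) = 2.904×10⁶ m.
The apsides satisfy r_p + r_a = 2a, so the perilune radius is 2a − r_a = 1.994×10⁶ m = 1994.5 km.
Perilune altitude = 1994.5 − 1737 = 257.50 km.

perilune altitude ≈ 257.5 km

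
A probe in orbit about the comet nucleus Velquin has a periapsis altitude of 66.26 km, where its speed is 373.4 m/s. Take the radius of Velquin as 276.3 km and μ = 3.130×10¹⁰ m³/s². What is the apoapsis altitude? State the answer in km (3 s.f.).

apoapsis altitude ≈ 826 km

r_p = 276.3 + 66.26 = 342.56 km = 3.426×10⁵ m.
Specific energy ε = v²/2 − μ/r = -2.166×10⁴ J/kg, so a = −μ/(2ε) = 7.226×10⁵ m.
The apsides satisfy r_p + r_a = 2a, so the apoapsis radius is 2a − r_p = 1.103×10⁶ m = 1102.7 km.
Apoapsis altitude = 1102.7 − 276.3 = 826.40 km.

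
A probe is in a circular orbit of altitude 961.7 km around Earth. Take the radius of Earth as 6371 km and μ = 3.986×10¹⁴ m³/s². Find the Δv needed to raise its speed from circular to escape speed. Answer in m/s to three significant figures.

r = 6371 + 961.7 = 7332.7 km = 7.3327×10⁶ m.
Circular speed v_c = √(μ/r) = 7373 m/s.
Escape speed v_esc = √(2μ/r) = √2 × v_c = 10430 m/s.
Δv = v_esc − v_c = 3054 m/s.

Δv ≈ 3050 m/s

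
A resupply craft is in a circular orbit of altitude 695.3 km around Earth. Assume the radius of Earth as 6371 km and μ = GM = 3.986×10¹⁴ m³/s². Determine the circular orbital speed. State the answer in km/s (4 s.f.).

v ≈ 7.511 km/s

r = 6371 + 695.3 = 7066.3 km = 7.0663×10⁶ m.
For a circular orbit v = √(μ/r) = √(3.986×10¹⁴ / 7.066×10⁶) = √(5.641×10⁷) = 7511 m/s.
That is 7.511 km/s.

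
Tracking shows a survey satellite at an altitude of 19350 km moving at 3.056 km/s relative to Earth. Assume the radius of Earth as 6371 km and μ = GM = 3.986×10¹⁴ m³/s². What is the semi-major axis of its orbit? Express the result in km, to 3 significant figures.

r = 6371 + 19350 = 25721 km = 2.572×10⁷ m.
Vis-viva rearranged: 1/a = 2/r − v²/μ = 7.776×10⁻⁸ − 2.343×10⁻⁸ = 5.433×10⁻⁸ m⁻¹.
a = 1.841×10⁷ m = 18407 km.

a ≈ 18400 km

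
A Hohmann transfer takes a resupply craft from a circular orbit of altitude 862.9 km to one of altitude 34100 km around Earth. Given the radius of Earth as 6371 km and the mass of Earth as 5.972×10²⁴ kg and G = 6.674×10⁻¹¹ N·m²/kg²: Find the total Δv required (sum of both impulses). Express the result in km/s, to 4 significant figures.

μ = GM = 6.674×10⁻¹¹ × 5.972×10²⁴ = 3.986×10¹⁴ m³/s².
r₁ = 6371 + 862.9 = 7233.9 km = 7.2339×10⁶ m.
r₂ = 6371 + 34100 = 40471 km = 4.0471×10⁷ m.
Transfer ellipse a_t = (r₁ + r₂)/2 = 2.385×10⁷ m.
At r₁: circular v_c1 = √(μ/r₁) = 7423 m/s; transfer-perigee v_p = √[μ(2/r₁ − 1/a_t)] = 9669 m/s.
Δv₁ = v_p − v_c1 = 2246 m/s.
At r₂: circular v_c2 = √(μ/r₂) = 3138 m/s; transfer-apogee v_a = √[μ(2/r₂ − 1/a_t)] = 1728 m/s.
Δv₂ = v_c2 − v_a = 1410 m/s.
Total Δv = Δv₁ + Δv₂ = 3656 m/s = 3.656 km/s.

Δv_total ≈ 3.656 km/s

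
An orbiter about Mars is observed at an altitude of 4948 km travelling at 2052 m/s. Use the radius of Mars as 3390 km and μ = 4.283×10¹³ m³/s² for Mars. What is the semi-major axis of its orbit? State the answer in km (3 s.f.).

a ≈ 7060 km

r = 3390 + 4948 = 8338.0 km = 8.338×10⁶ m.
Specific orbital energy ε = v²/2 − μ/r = (2052)²/2 − 4.283×10¹³/8.338×10⁶ = -3.031×10⁶ J/kg.
Since ε = −μ/(2a), a = −μ/(2ε) = 7.064×10⁶ m = 7064.5 km.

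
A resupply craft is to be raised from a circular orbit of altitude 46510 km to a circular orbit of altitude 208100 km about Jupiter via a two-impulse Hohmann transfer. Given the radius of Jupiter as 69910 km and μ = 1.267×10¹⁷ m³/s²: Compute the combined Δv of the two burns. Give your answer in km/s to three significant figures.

r₁ = 69910 + 46510 = 116420 km = 1.1642×10⁸ m.
r₂ = 69910 + 208100 = 278010 km = 2.7801×10⁸ m.
Transfer ellipse a_t = (r₁ + r₂)/2 = 1.972×10⁸ m.
At r₁: circular v_c1 = √(μ/r₁) = 32990 m/s; transfer-perijove v_p = √[μ(2/r₁ − 1/a_t)] = 39170 m/s.
Δv₁ = v_p − v_c1 = 6179 m/s.
At r₂: circular v_c2 = √(μ/r₂) = 21350 m/s; transfer-apojove v_a = √[μ(2/r₂ − 1/a_t)] = 16400 m/s.
Δv₂ = v_c2 − v_a = 4946 m/s.
Total Δv = Δv₁ + Δv₂ = 11120 m/s = 11.12 km/s.

Δv_total ≈ 11.1 km/s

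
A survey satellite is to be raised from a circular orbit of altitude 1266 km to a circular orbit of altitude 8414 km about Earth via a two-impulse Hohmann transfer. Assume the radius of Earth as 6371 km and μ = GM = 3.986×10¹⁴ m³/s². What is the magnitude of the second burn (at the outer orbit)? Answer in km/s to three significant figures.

Δv ≈ 0.907 km/s

r₁ = 6371 + 1266 = 7637.0 km = 7.6370×10⁶ m.
r₂ = 6371 + 8414 = 14785 km = 1.4785×10⁷ m.
Transfer ellipse a_t = (r₁ + r₂)/2 = 1.121×10⁷ m.
At r₁: circular v_c1 = √(μ/r₁) = 7224 m/s; transfer-perigee v_p = √[μ(2/r₁ − 1/a_t)] = 8297 m/s.
At r₂: circular v_c2 = √(μ/r₂) = 5192 m/s; transfer-apogee v_a = √[μ(2/r₂ − 1/a_t)] = 4285 m/s.
Δv₂ = v_c2 − v_a = 906.8 m/s.
= 0.9068 km/s.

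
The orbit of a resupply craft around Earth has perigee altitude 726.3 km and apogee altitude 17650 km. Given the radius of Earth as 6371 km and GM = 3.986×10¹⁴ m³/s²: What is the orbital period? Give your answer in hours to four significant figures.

r_p = 6371 + 726.3 = 7097.3 km = 7.0973×10⁶ m.
r_a = 6371 + 17650 = 24021 km = 2.4021×10⁷ m.
Semi-major axis a = (r_p + r_a)/2 = (7097.3 + 24021)/2 = 15559 km = 1.556×10⁷ m.
By Kepler's third law T = 2π√(a³/μ) = 2π × 3.074×10³ = 1.931×10⁴ s.
= 5.365 hours.

T ≈ 5.365 hours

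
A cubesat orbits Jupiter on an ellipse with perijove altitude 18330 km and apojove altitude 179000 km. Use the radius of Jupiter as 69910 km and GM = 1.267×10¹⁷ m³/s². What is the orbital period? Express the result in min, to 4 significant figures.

r_p = 69910 + 18330 = 88240 km = 8.8240×10⁷ m.
r_a = 69910 + 179000 = 248910 km = 2.4891×10⁸ m.
Semi-major axis a = (r_p + r_a)/2 = (88240 + 2.4891×10⁵)/2 = 1.6858×10⁵ km = 1.686×10⁸ m.
By Kepler's third law T = 2π√(a³/μ) = 2π × 6.149×10³ = 3.864×10⁴ s.
= 643.9 min.

T ≈ 643.9 min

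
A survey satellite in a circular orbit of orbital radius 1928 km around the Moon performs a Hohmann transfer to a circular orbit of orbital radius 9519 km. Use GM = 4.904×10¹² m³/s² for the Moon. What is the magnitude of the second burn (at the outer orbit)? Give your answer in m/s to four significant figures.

r₁ = 1928 km = 1.928×10⁶ m.
r₂ = 9519 km = 9.519×10⁶ m.
Transfer ellipse a_t = (r₁ + r₂)/2 = 5.724×10⁶ m.
At r₁: circular v_c1 = √(μ/r₁) = 1595 m/s; transfer-perilune v_p = √[μ(2/r₁ − 1/a_t)] = 2057 m/s.
At r₂: circular v_c2 = √(μ/r₂) = 717.8 m/s; transfer-apolune v_a = √[μ(2/r₂ − 1/a_t)] = 416.6 m/s.
Δv₂ = v_c2 − v_a = 301.2 m/s.

Δv ≈ 301.2 m/s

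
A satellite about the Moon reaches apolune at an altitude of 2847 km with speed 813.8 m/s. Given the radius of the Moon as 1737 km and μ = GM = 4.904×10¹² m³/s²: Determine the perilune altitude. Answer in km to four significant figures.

perilune altitude ≈ 317.9 km

r_a = 1737 + 2847 = 4584.0 km = 4.584×10⁶ m.
Specific energy ε = v²/2 − μ/r = -7.387×10⁵ J/kg, so a = −μ/(2ε) = 3.319×10⁶ m.
The apsides satisfy r_p + r_a = 2a, so the perilune radius is 2a − r_a = 2.055×10⁶ m = 2054.9 km.
Perilune altitude = 2054.9 − 1737 = 317.93 km.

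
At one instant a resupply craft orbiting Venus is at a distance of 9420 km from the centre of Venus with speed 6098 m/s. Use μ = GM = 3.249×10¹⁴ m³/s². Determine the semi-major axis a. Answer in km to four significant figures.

r = 9.420×10⁶ m.
Vis-viva rearranged: 1/a = 2/r − v²/μ = 2.123×10⁻⁷ − 1.145×10⁻⁷ = 9.786×10⁻⁸ m⁻¹.
a = 1.022×10⁷ m = 10218 km.

a ≈ 10220 km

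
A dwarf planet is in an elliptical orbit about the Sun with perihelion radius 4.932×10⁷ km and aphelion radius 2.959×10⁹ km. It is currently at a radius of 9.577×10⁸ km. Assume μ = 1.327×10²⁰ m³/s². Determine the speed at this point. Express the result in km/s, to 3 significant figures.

Semi-major axis a = (r_p + r_a)/2 = 1.5042×10⁹ km = 1.504×10¹² m.
Vis-viva: v² = μ(2/r − 1/a) = 1.327×10²⁰ × (2.088×10⁻¹² − 6.648×10⁻¹³) = 1.889×10⁸ m²/s².
v = 13740 m/s = 13.74 km/s.

v ≈ 13.7 km/s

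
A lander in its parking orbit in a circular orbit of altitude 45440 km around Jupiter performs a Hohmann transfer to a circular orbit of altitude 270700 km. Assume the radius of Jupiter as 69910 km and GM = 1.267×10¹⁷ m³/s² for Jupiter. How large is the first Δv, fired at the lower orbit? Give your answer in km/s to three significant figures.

r₁ = 69910 + 45440 = 115350 km = 1.1535×10⁸ m.
r₂ = 69910 + 270700 = 340610 km = 3.4061×10⁸ m.
Transfer ellipse a_t = (r₁ + r₂)/2 = 2.280×10⁸ m.
At r₁: circular v_c1 = √(μ/r₁) = 33140 m/s; transfer-perijove v_p = √[μ(2/r₁ − 1/a_t)] = 40510 m/s.
Δv₁ = v_p − v_c1 = 7368 m/s.
= 7.368 km/s.

Δv ≈ 7.37 km/s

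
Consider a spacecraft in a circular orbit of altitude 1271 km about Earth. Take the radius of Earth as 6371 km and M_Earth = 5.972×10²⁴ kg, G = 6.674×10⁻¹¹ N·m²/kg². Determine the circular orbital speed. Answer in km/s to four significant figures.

v ≈ 7.222 km/s

μ = GM = 6.674×10⁻¹¹ × 5.972×10²⁴ = 3.986×10¹⁴ m³/s².
r = 6371 + 1271 = 7642.0 km = 7.6420×10⁶ m.
For a circular orbit v = √(μ/r) = √(3.986×10¹⁴ / 7.642×10⁶) = √(5.216×10⁷) = 7222 m/s.
That is 7.222 km/s.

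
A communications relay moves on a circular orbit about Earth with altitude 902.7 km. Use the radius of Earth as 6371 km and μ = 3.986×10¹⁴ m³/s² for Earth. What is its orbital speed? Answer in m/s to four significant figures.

r = 6371 + 902.7 = 7273.7 km = 7.2737×10⁶ m.
For a circular orbit v = √(μ/r) = √(3.986×10¹⁴ / 7.274×10⁶) = √(5.480×10⁷) = 7403 m/s.

v ≈ 7403 m/s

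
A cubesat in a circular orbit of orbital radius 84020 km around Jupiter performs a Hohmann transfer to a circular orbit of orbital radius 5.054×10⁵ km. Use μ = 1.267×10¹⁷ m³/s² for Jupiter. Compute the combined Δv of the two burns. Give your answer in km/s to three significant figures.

r₁ = 84020 km = 8.402×10⁷ m.
r₂ = 5.054×10⁵ km = 5.054×10⁸ m.
Transfer ellipse a_t = (r₁ + r₂)/2 = 2.947×10⁸ m.
At r₁: circular v_c1 = √(μ/r₁) = 38830 m/s; transfer-perijove v_p = √[μ(2/r₁ − 1/a_t)] = 50850 m/s.
Δv₁ = v_p − v_c1 = 12020 m/s.
At r₂: circular v_c2 = √(μ/r₂) = 15830 m/s; transfer-apojove v_a = √[μ(2/r₂ − 1/a_t)] = 8454 m/s.
Δv₂ = v_c2 − v_a = 7379 m/s.
Total Δv = Δv₁ + Δv₂ = 19400 m/s = 19.40 km/s.

Δv_total ≈ 19.4 km/s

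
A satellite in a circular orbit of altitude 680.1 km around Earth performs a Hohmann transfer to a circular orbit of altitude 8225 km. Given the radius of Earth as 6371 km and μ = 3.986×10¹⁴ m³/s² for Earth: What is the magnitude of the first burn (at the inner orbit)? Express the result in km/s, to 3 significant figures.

r₁ = 6371 + 680.1 = 7051.1 km = 7.0511×10⁶ m.
r₂ = 6371 + 8225 = 14596 km = 1.4596×10⁷ m.
Transfer ellipse a_t = (r₁ + r₂)/2 = 1.082×10⁷ m.
At r₁: circular v_c1 = √(μ/r₁) = 7519 m/s; transfer-perigee v_p = √[μ(2/r₁ − 1/a_t)] = 8731 m/s.
Δv₁ = v_p − v_c1 = 1213 m/s.
= 1.213 km/s.

Δv ≈ 1.21 km/s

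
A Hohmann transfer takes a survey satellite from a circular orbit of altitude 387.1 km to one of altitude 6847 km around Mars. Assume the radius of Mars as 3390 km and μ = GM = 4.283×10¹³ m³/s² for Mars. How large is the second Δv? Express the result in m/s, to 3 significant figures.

r₁ = 3390 + 387.1 = 3777.1 km = 3.7771×10⁶ m.
r₂ = 3390 + 6847 = 10237 km = 1.0237×10⁷ m.
Transfer ellipse a_t = (r₁ + r₂)/2 = 7.007×10⁶ m.
At r₁: circular v_c1 = √(μ/r₁) = 3367 m/s; transfer-periapsis v_p = √[μ(2/r₁ − 1/a_t)] = 4070 m/s.
At r₂: circular v_c2 = √(μ/r₂) = 2045 m/s; transfer-apoapsis v_a = √[μ(2/r₂ − 1/a_t)] = 1502 m/s.
Δv₂ = v_c2 − v_a = 543.7 m/s.

Δv ≈ 544 m/s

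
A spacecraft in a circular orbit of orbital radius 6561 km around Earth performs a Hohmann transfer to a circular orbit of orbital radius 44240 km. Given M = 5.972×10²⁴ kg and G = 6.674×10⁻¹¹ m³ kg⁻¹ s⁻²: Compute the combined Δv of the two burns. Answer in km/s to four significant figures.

μ = GM = 6.674×10⁻¹¹ × 5.972×10²⁴ = 3.986×10¹⁴ m³/s².
r₁ = 6561 km = 6.561×10⁶ m.
r₂ = 44240 km = 4.424×10⁷ m.
Transfer ellipse a_t = (r₁ + r₂)/2 = 2.540×10⁷ m.
At r₁: circular v_c1 = √(μ/r₁) = 7794 m/s; transfer-perigee v_p = √[μ(2/r₁ − 1/a_t)] = 10290 m/s.
Δv₁ = v_p − v_c1 = 2492 m/s.
At r₂: circular v_c2 = √(μ/r₂) = 3002 m/s; transfer-apogee v_a = √[μ(2/r₂ − 1/a_t)] = 1525 m/s.
Δv₂ = v_c2 − v_a = 1476 m/s.
Total Δv = Δv₁ + Δv₂ = 3968 m/s = 3.968 km/s.

Δv_total ≈ 3.968 km/s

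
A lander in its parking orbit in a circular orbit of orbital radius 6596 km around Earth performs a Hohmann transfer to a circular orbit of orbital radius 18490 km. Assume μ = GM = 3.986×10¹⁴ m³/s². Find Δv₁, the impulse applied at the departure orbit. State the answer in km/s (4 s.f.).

r₁ = 6596 km = 6.596×10⁶ m.
r₂ = 18490 km = 1.849×10⁷ m.
Transfer ellipse a_t = (r₁ + r₂)/2 = 1.254×10⁷ m.
At r₁: circular v_c1 = √(μ/r₁) = 7774 m/s; transfer-perigee v_p = √[μ(2/r₁ − 1/a_t)] = 9438 m/s.
Δv₁ = v_p − v_c1 = 1665 m/s.
= 1.665 km/s.

Δv ≈ 1.665 km/s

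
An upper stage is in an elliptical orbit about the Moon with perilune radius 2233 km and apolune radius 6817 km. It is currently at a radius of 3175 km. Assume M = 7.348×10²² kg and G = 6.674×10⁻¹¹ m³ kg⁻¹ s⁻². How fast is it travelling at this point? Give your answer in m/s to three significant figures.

v ≈ 1420 m/s

μ = GM = 6.674×10⁻¹¹ × 7.348×10²² = 4.904×10¹² m³/s².
Semi-major axis a = (r_p + r_a)/2 = 4525.0 km = 4.525×10⁶ m.
Vis-viva: v² = μ(2/r − 1/a) = 4.904×10¹² × (6.299×10⁻⁷ − 2.210×10⁻⁷) = 2.005×10⁶ m²/s².
v = 1416 m/s.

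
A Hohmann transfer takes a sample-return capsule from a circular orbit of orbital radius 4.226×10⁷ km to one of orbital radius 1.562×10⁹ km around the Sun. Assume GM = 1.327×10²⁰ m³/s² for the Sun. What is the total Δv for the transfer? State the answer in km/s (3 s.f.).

r₁ = 4.226×10⁷ km = 4.226×10¹⁰ m.
r₂ = 1.562×10⁹ km = 1.562×10¹² m.
Transfer ellipse a_t = (r₁ + r₂)/2 = 8.021×10¹¹ m.
At r₁: circular v_c1 = √(μ/r₁) = 56040 m/s; transfer-perihelion v_p = √[μ(2/r₁ − 1/a_t)] = 78200 m/s.
Δv₁ = v_p − v_c1 = 22160 m/s.
At r₂: circular v_c2 = √(μ/r₂) = 9217 m/s; transfer-aphelion v_a = √[μ(2/r₂ − 1/a_t)] = 2116 m/s.
Δv₂ = v_c2 − v_a = 7101 m/s.
Total Δv = Δv₁ + Δv₂ = 29260 m/s = 29.26 km/s.

Δv_total ≈ 29.3 km/s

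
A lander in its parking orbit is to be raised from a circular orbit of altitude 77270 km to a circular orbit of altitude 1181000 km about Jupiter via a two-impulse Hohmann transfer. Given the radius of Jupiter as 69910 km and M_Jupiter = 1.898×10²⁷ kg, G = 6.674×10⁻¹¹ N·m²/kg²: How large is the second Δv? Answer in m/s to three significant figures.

Δv ≈ 5450 m/s

μ = GM = 6.674×10⁻¹¹ × 1.898×10²⁷ = 1.267×10¹⁷ m³/s².
r₁ = 69910 + 77270 = 147180 km = 1.4718×10⁸ m.
r₂ = 69910 + 1181000 = 1250900 km = 1.2509×10⁹ m.
Transfer ellipse a_t = (r₁ + r₂)/2 = 6.990×10⁸ m.
At r₁: circular v_c1 = √(μ/r₁) = 29340 m/s; transfer-perijove v_p = √[μ(2/r₁ − 1/a_t)] = 39240 m/s.
At r₂: circular v_c2 = √(μ/r₂) = 10060 m/s; transfer-apojove v_a = √[μ(2/r₂ − 1/a_t)] = 4617 m/s.
Δv₂ = v_c2 − v_a = 5446 m/s.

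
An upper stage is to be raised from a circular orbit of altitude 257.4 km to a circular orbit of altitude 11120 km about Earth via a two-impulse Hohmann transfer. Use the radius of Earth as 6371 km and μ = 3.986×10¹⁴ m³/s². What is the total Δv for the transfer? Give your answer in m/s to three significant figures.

Δv_total ≈ 2820 m/s

r₁ = 6371 + 257.4 = 6628.4 km = 6.6284×10⁶ m.
r₂ = 6371 + 11120 = 17491 km = 1.7491×10⁷ m.
Transfer ellipse a_t = (r₁ + r₂)/2 = 1.206×10⁷ m.
At r₁: circular v_c1 = √(μ/r₁) = 7755 m/s; transfer-perigee v_p = √[μ(2/r₁ − 1/a_t)] = 9339 m/s.
Δv₁ = v_p − v_c1 = 1584 m/s.
At r₂: circular v_c2 = √(μ/r₂) = 4774 m/s; transfer-apogee v_a = √[μ(2/r₂ − 1/a_t)] = 3539 m/s.
Δv₂ = v_c2 − v_a = 1235 m/s.
Total Δv = Δv₁ + Δv₂ = 2819 m/s.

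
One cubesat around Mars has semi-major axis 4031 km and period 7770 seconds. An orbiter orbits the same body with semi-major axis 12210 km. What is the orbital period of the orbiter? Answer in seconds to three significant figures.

T₂ ≈ 41000 seconds

Kepler's third law: T² ∝ a³, so T₂ = T₁ (a₂/a₁)^(3/2).
a₂/a₁ = 3.029, (a₂/a₁)^(3/2) = 5.272.
T₂ = 7770 × 5.272 = 40960 seconds.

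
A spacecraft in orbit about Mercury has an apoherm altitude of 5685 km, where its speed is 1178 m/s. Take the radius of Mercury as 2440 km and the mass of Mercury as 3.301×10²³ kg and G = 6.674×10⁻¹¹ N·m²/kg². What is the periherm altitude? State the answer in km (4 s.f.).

μ = GM = 6.674×10⁻¹¹ × 3.301×10²³ = 2.203×10¹³ m³/s².
r_a = 2440 + 5685 = 8125.0 km = 8.125×10⁶ m.
Specific energy ε = v²/2 − μ/r = -2.018×10⁶ J/kg, so a = −μ/(2ε) = 5.460×10⁶ m.
The apsides satisfy r_p + r_a = 2a, so the periherm radius is 2a − r_a = 2.794×10⁶ m = 2794.1 km.
Periherm altitude = 2794.1 − 2440 = 354.08 km.

periherm altitude ≈ 354.1 km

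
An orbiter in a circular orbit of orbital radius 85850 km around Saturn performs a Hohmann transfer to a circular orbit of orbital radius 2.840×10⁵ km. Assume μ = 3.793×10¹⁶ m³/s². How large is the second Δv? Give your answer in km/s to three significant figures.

Δv ≈ 3.68 km/s

r₁ = 85850 km = 8.585×10⁷ m.
r₂ = 2.840×10⁵ km = 2.840×10⁸ m.
Transfer ellipse a_t = (r₁ + r₂)/2 = 1.849×10⁸ m.
At r₁: circular v_c1 = √(μ/r₁) = 21020 m/s; transfer-perikrone v_p = √[μ(2/r₁ − 1/a_t)] = 26050 m/s.
At r₂: circular v_c2 = √(μ/r₂) = 11560 m/s; transfer-apokrone v_a = √[μ(2/r₂ − 1/a_t)] = 7874 m/s.
Δv₂ = v_c2 − v_a = 3682 m/s.
= 3.682 km/s.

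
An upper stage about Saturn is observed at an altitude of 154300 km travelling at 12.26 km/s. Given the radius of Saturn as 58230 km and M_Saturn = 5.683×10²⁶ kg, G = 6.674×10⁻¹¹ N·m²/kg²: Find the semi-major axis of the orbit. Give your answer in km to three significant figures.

μ = GM = 6.674×10⁻¹¹ × 5.683×10²⁶ = 3.793×10¹⁶ m³/s².
r = 58230 + 154300 = 2.1253×10⁵ km = 2.125×10⁸ m.
Vis-viva rearranged: 1/a = 2/r − v²/μ = 9.410×10⁻⁹ − 3.963×10⁻⁹ = 5.447×10⁻⁹ m⁻¹.
a = 1.836×10⁸ m = 1.8357×10⁵ km.

a ≈ 1.84×10⁵ km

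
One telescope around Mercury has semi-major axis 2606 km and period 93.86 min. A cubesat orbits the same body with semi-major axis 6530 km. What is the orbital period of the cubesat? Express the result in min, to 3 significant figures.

T₂ ≈ 372 min

Kepler's third law: T² ∝ a³, so T₂ = T₁ (a₂/a₁)^(3/2).
a₂/a₁ = 2.506, (a₂/a₁)^(3/2) = 3.967.
T₂ = 93.86 × 3.967 = 372.3 min.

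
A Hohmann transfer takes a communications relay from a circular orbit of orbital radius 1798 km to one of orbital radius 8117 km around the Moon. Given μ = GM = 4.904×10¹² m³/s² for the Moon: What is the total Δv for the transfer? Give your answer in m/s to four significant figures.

r₁ = 1798 km = 1.798×10⁶ m.
r₂ = 8117 km = 8.117×10⁶ m.
Transfer ellipse a_t = (r₁ + r₂)/2 = 4.958×10⁶ m.
At r₁: circular v_c1 = √(μ/r₁) = 1652 m/s; transfer-perilune v_p = √[μ(2/r₁ − 1/a_t)] = 2113 m/s.
Δv₁ = v_p − v_c1 = 461.7 m/s.
At r₂: circular v_c2 = √(μ/r₂) = 777.3 m/s; transfer-apolune v_a = √[μ(2/r₂ − 1/a_t)] = 468.1 m/s.
Δv₂ = v_c2 − v_a = 309.2 m/s.
Total Δv = Δv₁ + Δv₂ = 770.9 m/s.

Δv_total ≈ 770.9 m/s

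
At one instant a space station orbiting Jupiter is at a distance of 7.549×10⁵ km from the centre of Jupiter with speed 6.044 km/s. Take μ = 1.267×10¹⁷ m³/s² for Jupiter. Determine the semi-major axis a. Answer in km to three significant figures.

a ≈ 4.24×10⁵ km

r = 7.549×10⁸ m.
Vis-viva rearranged: 1/a = 2/r − v²/μ = 2.649×10⁻⁹ − 2.883×10⁻¹⁰ = 2.361×10⁻⁹ m⁻¹.
a = 4.235×10⁸ m = 4.2354×10⁵ km.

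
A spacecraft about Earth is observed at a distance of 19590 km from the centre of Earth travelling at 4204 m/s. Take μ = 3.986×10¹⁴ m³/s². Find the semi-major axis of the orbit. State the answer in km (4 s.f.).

r = 1.959×10⁷ m.
Specific orbital energy ε = v²/2 − μ/r = (4204)²/2 − 3.986×10¹⁴/1.959×10⁷ = -1.151×10⁷ J/kg.
Since ε = −μ/(2a), a = −μ/(2ε) = 1.731×10⁷ m = 17315 km.

a ≈ 17310 km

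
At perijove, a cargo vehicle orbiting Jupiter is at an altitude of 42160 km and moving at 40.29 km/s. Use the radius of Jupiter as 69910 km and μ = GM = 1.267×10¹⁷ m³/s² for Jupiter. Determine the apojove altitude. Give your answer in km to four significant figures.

apojove altitude ≈ 2.153×10⁵ km

r_p = 69910 + 42160 = 1.1207×10⁵ km = 1.121×10⁸ m.
Specific energy ε = v²/2 − μ/r = -3.189×10⁸ J/kg, so a = −μ/(2ε) = 1.987×10⁸ m.
The apsides satisfy r_p + r_a = 2a, so the apojove radius is 2a − r_p = 2.852×10⁸ m = 2.8523×10⁵ km.
Apojove altitude = 2.8523×10⁵ − 69910 = 2.1532×10⁵ km.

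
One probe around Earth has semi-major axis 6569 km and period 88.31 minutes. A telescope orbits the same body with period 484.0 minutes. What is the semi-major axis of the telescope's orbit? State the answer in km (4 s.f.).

Kepler's third law: a³ ∝ T², so a₂ = a₁ (T₂/T₁)^(2/3).
T₂/T₁ = 5.481, (T₂/T₁)^(2/3) = 3.109.
a₂ = 6569 × 3.109 = 20420 km.

a₂ ≈ 20420 km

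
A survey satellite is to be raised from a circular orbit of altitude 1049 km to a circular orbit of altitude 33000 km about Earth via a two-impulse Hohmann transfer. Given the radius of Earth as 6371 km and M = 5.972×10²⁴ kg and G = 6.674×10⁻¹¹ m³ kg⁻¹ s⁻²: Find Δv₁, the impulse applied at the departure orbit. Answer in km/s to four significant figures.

Δv ≈ 2.179 km/s

μ = GM = 6.674×10⁻¹¹ × 5.972×10²⁴ = 3.986×10¹⁴ m³/s².
r₁ = 6371 + 1049 = 7420.0 km = 7.4200×10⁶ m.
r₂ = 6371 + 33000 = 39371 km = 3.9371×10⁷ m.
Transfer ellipse a_t = (r₁ + r₂)/2 = 2.340×10⁷ m.
At r₁: circular v_c1 = √(μ/r₁) = 7329 m/s; transfer-perigee v_p = √[μ(2/r₁ − 1/a_t)] = 9508 m/s.
Δv₁ = v_p − v_c1 = 2179 m/s.
= 2.179 km/s.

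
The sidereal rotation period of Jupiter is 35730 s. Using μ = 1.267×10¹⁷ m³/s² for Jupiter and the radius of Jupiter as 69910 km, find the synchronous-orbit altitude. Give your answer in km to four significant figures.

h_sync ≈ 90110 km

A synchronous orbit has period T, so by Kepler's third law a = (μT²/4π²)^(1/3).
μT²/4π² = 1.267×10¹⁷ × (3.573×10⁴)² / 39.48 = 4.097×10²⁴ m³.
a = 1.600×10⁸ m = 1.6002×10⁵ km.
Altitude h = a − R = 1.6002×10⁵ − 69910 = 90105 km.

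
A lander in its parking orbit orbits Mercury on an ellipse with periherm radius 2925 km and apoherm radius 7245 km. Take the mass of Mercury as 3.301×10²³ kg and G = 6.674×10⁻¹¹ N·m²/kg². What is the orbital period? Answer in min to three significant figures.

μ = GM = 6.674×10⁻¹¹ × 3.301×10²³ = 2.203×10¹³ m³/s².
Semi-major axis a = (r_p + r_a)/2 = (2925.0 + 7245.0)/2 = 5085.0 km = 5.085×10⁶ m.
By Kepler's third law T = 2π√(a³/μ) = 2π × 2.443×10³ = 1.535×10⁴ s.
= 255.8 min.

T ≈ 256 min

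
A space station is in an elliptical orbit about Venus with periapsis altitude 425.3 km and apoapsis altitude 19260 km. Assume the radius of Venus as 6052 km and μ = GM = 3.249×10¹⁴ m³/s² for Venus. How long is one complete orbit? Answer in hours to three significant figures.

r_p = 6052 + 425.3 = 6477.3 km = 6.4773×10⁶ m.
r_a = 6052 + 19260 = 25312 km = 2.5312×10⁷ m.
Semi-major axis a = (r_p + r_a)/2 = (6477.3 + 25312)/2 = 15895 km = 1.589×10⁷ m.
By Kepler's third law T = 2π√(a³/μ) = 2π × 3.516×10³ = 2.209×10⁴ s.
= 6.136 hours.

T ≈ 6.14 hours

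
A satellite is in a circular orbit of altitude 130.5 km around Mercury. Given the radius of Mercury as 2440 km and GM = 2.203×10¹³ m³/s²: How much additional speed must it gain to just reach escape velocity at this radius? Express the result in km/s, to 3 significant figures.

r = 2440 + 130.5 = 2570.5 km = 2.5705×10⁶ m.
Circular speed v_c = √(μ/r) = 2928 m/s.
Escape speed v_esc = √(2μ/r) = √2 × v_c = 4140 m/s.
Δv = v_esc − v_c = 1213 m/s = 1.213 km/s.

Δv ≈ 1.21 km/s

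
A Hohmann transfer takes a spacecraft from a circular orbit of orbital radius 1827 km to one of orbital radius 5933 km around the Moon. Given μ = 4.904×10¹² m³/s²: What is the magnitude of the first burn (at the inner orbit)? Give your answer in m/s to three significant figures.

r₁ = 1827 km = 1.827×10⁶ m.
r₂ = 5933 km = 5.933×10⁶ m.
Transfer ellipse a_t = (r₁ + r₂)/2 = 3.880×10⁶ m.
At r₁: circular v_c1 = √(μ/r₁) = 1638 m/s; transfer-perilune v_p = √[μ(2/r₁ − 1/a_t)] = 2026 m/s.
Δv₁ = v_p − v_c1 = 387.6 m/s.

Δv ≈ 388 m/s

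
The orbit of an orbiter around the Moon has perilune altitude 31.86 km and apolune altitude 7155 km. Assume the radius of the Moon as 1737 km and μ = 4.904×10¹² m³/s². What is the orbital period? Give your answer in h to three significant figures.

T ≈ 9.70 h

r_p = 1737 + 31.86 = 1768.9 km = 1.7689×10⁶ m.
r_a = 1737 + 7155 = 8892.0 km = 8.8920×10⁶ m.
Semi-major axis a = (r_p + r_a)/2 = (1768.9 + 8892.0)/2 = 5330.4 km = 5.330×10⁶ m.
By Kepler's third law T = 2π√(a³/μ) = 2π × 5.557×10³ = 3.492×10⁴ s.
= 9.699 h.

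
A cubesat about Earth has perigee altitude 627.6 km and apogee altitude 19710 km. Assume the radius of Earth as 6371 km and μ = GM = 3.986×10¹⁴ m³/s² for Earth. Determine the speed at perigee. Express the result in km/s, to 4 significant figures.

v ≈ 9.477 km/s

r_p = 6371 + 627.6 = 6998.6 km = 6.9986×10⁶ m.
r_a = 6371 + 19710 = 26081 km = 2.6081×10⁷ m.
Semi-major axis a = (r_p + r_a)/2 = 16540 km = 1.654×10⁷ m.
Vis-viva: v² = μ(2/r − 1/a) = 3.986×10¹⁴ × (2.858×10⁻⁷ − 6.046×10⁻⁸) = 8.981×10⁷ m²/s².
v = 9477 m/s = 9.477 km/s.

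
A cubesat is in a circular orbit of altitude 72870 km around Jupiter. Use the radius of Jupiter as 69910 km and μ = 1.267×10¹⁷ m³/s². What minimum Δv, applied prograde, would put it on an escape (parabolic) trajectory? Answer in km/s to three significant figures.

r = 69910 + 72870 = 142780 km = 1.4278×10⁸ m.
Circular speed v_c = √(μ/r) = 29790 m/s.
Escape speed v_esc = √(2μ/r) = √2 × v_c = 42130 m/s.
Δv = v_esc − v_c = 12340 m/s = 12.34 km/s.

Δv ≈ 12.3 km/s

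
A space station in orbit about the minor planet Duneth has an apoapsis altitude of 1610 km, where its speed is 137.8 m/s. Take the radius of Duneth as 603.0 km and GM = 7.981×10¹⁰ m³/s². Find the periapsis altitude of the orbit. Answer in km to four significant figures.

periapsis altitude ≈ 187.8 km

r_a = 603.0 + 1610 = 2213.0 km = 2.213×10⁶ m.
Specific energy ε = v²/2 − μ/r = -2.657×10⁴ J/kg, so a = −μ/(2ε) = 1.502×10⁶ m.
The apsides satisfy r_p + r_a = 2a, so the periapsis radius is 2a − r_a = 7.908×10⁵ m = 790.79 km.
Periapsis altitude = 790.79 − 603.0 = 187.79 km.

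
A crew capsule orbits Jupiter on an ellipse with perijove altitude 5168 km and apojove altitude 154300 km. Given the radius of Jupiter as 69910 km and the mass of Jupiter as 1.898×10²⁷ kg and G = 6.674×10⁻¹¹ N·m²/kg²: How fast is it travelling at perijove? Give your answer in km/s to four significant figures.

μ = GM = 6.674×10⁻¹¹ × 1.898×10²⁷ = 1.267×10¹⁷ m³/s².
r_p = 69910 + 5168 = 75078 km = 7.5078×10⁷ m.
r_a = 69910 + 154300 = 224210 km = 2.2421×10⁸ m.
Semi-major axis a = (r_p + r_a)/2 = 1.4964×10⁵ km = 1.496×10⁸ m.
Vis-viva: v² = μ(2/r − 1/a) = 1.267×10¹⁷ × (2.664×10⁻⁸ − 6.683×10⁻⁹) = 2.528×10⁹ m²/s².
v = 50280 m/s = 50.28 km/s.

v ≈ 50.28 km/s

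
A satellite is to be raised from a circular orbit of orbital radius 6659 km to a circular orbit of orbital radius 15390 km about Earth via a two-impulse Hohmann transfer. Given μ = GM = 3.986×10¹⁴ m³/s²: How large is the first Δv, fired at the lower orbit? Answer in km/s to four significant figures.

Δv ≈ 1.404 km/s

r₁ = 6659 km = 6.659×10⁶ m.
r₂ = 15390 km = 1.539×10⁷ m.
Transfer ellipse a_t = (r₁ + r₂)/2 = 1.102×10⁷ m.
At r₁: circular v_c1 = √(μ/r₁) = 7737 m/s; transfer-perigee v_p = √[μ(2/r₁ − 1/a_t)] = 9141 m/s.
Δv₁ = v_p − v_c1 = 1404 m/s.
= 1.404 km/s.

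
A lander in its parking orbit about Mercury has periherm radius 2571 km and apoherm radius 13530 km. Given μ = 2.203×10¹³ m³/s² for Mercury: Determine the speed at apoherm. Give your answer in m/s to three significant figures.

v ≈ 721 m/s

Semi-major axis a = (r_p + r_a)/2 = 8050.5 km = 8.050×10⁶ m.
Vis-viva: v² = μ(2/r − 1/a) = 2.203×10¹³ × (1.478×10⁻⁷ − 1.242×10⁻⁷) = 5.200×10⁵ m²/s².
v = 721.1 m/s.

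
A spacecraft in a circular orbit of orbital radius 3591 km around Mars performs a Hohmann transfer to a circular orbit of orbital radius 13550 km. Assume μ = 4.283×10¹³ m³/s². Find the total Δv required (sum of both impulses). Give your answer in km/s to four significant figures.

Δv_total ≈ 1.516 km/s

r₁ = 3591 km = 3.591×10⁶ m.
r₂ = 13550 km = 1.355×10⁷ m.
Transfer ellipse a_t = (r₁ + r₂)/2 = 8.570×10⁶ m.
At r₁: circular v_c1 = √(μ/r₁) = 3454 m/s; transfer-periapsis v_p = √[μ(2/r₁ − 1/a_t)] = 4342 m/s.
Δv₁ = v_p − v_c1 = 888.9 m/s.
At r₂: circular v_c2 = √(μ/r₂) = 1778 m/s; transfer-apoapsis v_a = √[μ(2/r₂ − 1/a_t)] = 1151 m/s.
Δv₂ = v_c2 − v_a = 627.1 m/s.
Total Δv = Δv₁ + Δv₂ = 1516 m/s = 1.516 km/s.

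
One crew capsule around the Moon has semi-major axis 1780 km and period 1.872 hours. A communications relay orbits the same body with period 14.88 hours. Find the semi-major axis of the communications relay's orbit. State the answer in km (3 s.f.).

Kepler's third law: a³ ∝ T², so a₂ = a₁ (T₂/T₁)^(2/3).
T₂/T₁ = 7.949, (T₂/T₁)^(2/3) = 3.983.
a₂ = 1780 × 3.983 = 7090 km.

a₂ ≈ 7090 km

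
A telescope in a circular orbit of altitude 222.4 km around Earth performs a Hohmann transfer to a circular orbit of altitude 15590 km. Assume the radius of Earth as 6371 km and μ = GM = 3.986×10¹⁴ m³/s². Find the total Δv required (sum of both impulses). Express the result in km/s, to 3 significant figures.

Δv_total ≈ 3.23 km/s

r₁ = 6371 + 222.4 = 6593.4 km = 6.5934×10⁶ m.
r₂ = 6371 + 15590 = 21961 km = 2.1961×10⁷ m.
Transfer ellipse a_t = (r₁ + r₂)/2 = 1.428×10⁷ m.
At r₁: circular v_c1 = √(μ/r₁) = 7775 m/s; transfer-perigee v_p = √[μ(2/r₁ − 1/a_t)] = 9643 m/s.
Δv₁ = v_p − v_c1 = 1868 m/s.
At r₂: circular v_c2 = √(μ/r₂) = 4260 m/s; transfer-apogee v_a = √[μ(2/r₂ − 1/a_t)] = 2895 m/s.
Δv₂ = v_c2 − v_a = 1365 m/s.
Total Δv = Δv₁ + Δv₂ = 3233 m/s = 3.233 km/s.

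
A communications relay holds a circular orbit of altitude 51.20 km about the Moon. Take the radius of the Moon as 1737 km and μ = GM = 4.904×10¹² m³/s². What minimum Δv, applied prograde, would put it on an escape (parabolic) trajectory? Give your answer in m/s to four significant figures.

r = 1737 + 51.20 = 1788.2 km = 1.7882×10⁶ m.
Circular speed v_c = √(μ/r) = 1656 m/s.
Escape speed v_esc = √(2μ/r) = √2 × v_c = 2342 m/s.
Δv = v_esc − v_c = 685.9 m/s.

Δv ≈ 685.9 m/s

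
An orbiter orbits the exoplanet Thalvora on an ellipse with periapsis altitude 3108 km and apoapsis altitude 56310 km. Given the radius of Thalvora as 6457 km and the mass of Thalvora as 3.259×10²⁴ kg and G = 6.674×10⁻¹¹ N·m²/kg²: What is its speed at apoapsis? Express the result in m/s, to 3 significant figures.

v ≈ 957 m/s

μ = GM = 6.674×10⁻¹¹ × 3.259×10²⁴ = 2.175×10¹⁴ m³/s².
r_p = 6457 + 3108 = 9565.0 km = 9.5650×10⁶ m.
r_a = 6457 + 56310 = 62767 km = 6.2767×10⁷ m.
Semi-major axis a = (r_p + r_a)/2 = 36166 km = 3.617×10⁷ m.
Vis-viva: v² = μ(2/r − 1/a) = 2.175×10¹⁴ × (3.186×10⁻⁸ − 2.765×10⁻⁸) = 9.165×10⁵ m²/s².
v = 957.3 m/s.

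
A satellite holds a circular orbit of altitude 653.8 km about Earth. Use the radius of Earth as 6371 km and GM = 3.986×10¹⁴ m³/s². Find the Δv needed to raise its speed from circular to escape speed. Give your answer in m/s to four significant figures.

r = 6371 + 653.8 = 7024.8 km = 7.0248×10⁶ m.
Circular speed v_c = √(μ/r) = 7533 m/s.
Escape speed v_esc = √(2μ/r) = √2 × v_c = 10650 m/s.
Δv = v_esc − v_c = 3120 m/s.

Δv ≈ 3120 m/s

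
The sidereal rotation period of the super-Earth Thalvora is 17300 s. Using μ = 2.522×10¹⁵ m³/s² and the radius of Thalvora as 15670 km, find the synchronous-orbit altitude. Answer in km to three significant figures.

A synchronous orbit has period T, so by Kepler's third law a = (μT²/4π²)^(1/3).
μT²/4π² = 2.522×10¹⁵ × (1.730×10⁴)² / 39.48 = 1.912×10²² m³.
a = 2.674×10⁷ m = 26740 km.
Altitude h = a − R = 26740 − 15670 = 11070 km.

h_sync ≈ 11100 km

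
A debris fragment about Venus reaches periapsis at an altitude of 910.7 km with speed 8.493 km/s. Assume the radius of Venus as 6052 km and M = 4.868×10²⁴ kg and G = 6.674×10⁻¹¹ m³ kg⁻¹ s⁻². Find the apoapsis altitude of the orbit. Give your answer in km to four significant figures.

μ = GM = 6.674×10⁻¹¹ × 4.868×10²⁴ = 3.249×10¹⁴ m³/s².
r_p = 6052 + 910.7 = 6962.7 km = 6.963×10⁶ m.
Specific energy ε = v²/2 − μ/r = -1.060×10⁷ J/kg, so a = −μ/(2ε) = 1.533×10⁷ m.
The apsides satisfy r_p + r_a = 2a, so the apoapsis radius is 2a − r_p = 2.370×10⁷ m = 23699 km.
Apoapsis altitude = 23699 − 6052 = 17647 km.

apoapsis altitude ≈ 17650 km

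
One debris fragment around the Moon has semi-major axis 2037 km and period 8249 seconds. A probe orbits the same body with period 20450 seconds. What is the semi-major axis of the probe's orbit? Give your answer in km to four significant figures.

a₂ ≈ 3731 km

Kepler's third law: a³ ∝ T², so a₂ = a₁ (T₂/T₁)^(2/3).
T₂/T₁ = 2.479, (T₂/T₁)^(2/3) = 1.832.
a₂ = 2037 × 1.832 = 3731 km.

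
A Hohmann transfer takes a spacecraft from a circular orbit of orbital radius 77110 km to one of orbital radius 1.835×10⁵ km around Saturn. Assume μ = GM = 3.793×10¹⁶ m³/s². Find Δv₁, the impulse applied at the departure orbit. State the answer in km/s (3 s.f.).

Δv ≈ 4.14 km/s

r₁ = 77110 km = 7.711×10⁷ m.
r₂ = 1.835×10⁵ km = 1.835×10⁸ m.
Transfer ellipse a_t = (r₁ + r₂)/2 = 1.303×10⁸ m.
At r₁: circular v_c1 = √(μ/r₁) = 22180 m/s; transfer-perikrone v_p = √[μ(2/r₁ − 1/a_t)] = 26320 m/s.
Δv₁ = v_p − v_c1 = 4141 m/s.
= 4.141 km/s.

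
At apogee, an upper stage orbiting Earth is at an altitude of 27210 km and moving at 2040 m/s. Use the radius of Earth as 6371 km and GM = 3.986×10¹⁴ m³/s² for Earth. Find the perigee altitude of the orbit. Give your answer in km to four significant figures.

perigee altitude ≈ 767.1 km

r_a = 6371 + 27210 = 33581 km = 3.358×10⁷ m.
Specific energy ε = v²/2 − μ/r = -9.789×10⁶ J/kg, so a = −μ/(2ε) = 2.036×10⁷ m.
The apsides satisfy r_p + r_a = 2a, so the perigee radius is 2a − r_a = 7.138×10⁶ m = 7138.1 km.
Perigee altitude = 7138.1 − 6371 = 767.14 km.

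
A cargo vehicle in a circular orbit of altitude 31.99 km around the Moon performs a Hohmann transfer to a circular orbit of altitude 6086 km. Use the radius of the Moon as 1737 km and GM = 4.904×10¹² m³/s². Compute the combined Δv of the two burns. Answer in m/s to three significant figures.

Δv_total ≈ 772 m/s

r₁ = 1737 + 31.99 = 1769.0 km = 1.7690×10⁶ m.
r₂ = 1737 + 6086 = 7823.0 km = 7.8230×10⁶ m.
Transfer ellipse a_t = (r₁ + r₂)/2 = 4.796×10⁶ m.
At r₁: circular v_c1 = √(μ/r₁) = 1665 m/s; transfer-perilune v_p = √[μ(2/r₁ − 1/a_t)] = 2126 m/s.
Δv₁ = v_p − v_c1 = 461.5 m/s.
At r₂: circular v_c2 = √(μ/r₂) = 791.8 m/s; transfer-apolune v_a = √[μ(2/r₂ − 1/a_t)] = 480.9 m/s.
Δv₂ = v_c2 − v_a = 310.9 m/s.
Total Δv = Δv₁ + Δv₂ = 772.4 m/s.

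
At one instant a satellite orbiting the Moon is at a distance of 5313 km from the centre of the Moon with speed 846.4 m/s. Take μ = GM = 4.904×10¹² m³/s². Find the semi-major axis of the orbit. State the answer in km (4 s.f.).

r = 5.313×10⁶ m.
Vis-viva rearranged: 1/a = 2/r − v²/μ = 3.764×10⁻⁷ − 1.461×10⁻⁷ = 2.304×10⁻⁷ m⁻¹.
a = 4.341×10⁶ m = 4341.2 km.

a ≈ 4341 km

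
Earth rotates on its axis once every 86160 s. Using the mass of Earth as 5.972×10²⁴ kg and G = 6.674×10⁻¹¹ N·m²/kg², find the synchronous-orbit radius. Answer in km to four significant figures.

r_sync ≈ 42160 km

μ = GM = 6.674×10⁻¹¹ × 5.972×10²⁴ = 3.986×10¹⁴ m³/s².
A synchronous orbit has period T, so by Kepler's third law a = (μT²/4π²)^(1/3).
μT²/4π² = 3.986×10¹⁴ × (8.616×10⁴)² / 39.48 = 7.495×10²² m³.
a = 4.216×10⁷ m = 42162 km.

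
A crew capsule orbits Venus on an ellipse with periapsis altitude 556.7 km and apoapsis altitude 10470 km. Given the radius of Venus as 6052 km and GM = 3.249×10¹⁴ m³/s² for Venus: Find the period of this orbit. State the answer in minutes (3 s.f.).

r_p = 6052 + 556.7 = 6608.7 km = 6.6087×10⁶ m.
r_a = 6052 + 10470 = 16522 km = 1.6522×10⁷ m.
Semi-major axis a = (r_p + r_a)/2 = (6608.7 + 16522)/2 = 11565 km = 1.157×10⁷ m.
By Kepler's third law T = 2π√(a³/μ) = 2π × 2.182×10³ = 1.371×10⁴ s.
= 228.5 minutes.

T ≈ 229 minutes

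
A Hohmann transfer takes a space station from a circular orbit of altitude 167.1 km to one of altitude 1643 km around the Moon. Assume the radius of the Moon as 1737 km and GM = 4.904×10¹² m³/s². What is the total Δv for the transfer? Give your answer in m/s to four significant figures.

Δv_total ≈ 392.3 m/s

r₁ = 1737 + 167.1 = 1904.1 km = 1.9041×10⁶ m.
r₂ = 1737 + 1643 = 3380.0 km = 3.3800×10⁶ m.
Transfer ellipse a_t = (r₁ + r₂)/2 = 2.642×10⁶ m.
At r₁: circular v_c1 = √(μ/r₁) = 1605 m/s; transfer-perilune v_p = √[μ(2/r₁ − 1/a_t)] = 1815 m/s.
Δv₁ = v_p − v_c1 = 210.3 m/s.
At r₂: circular v_c2 = √(μ/r₂) = 1205 m/s; transfer-apolune v_a = √[μ(2/r₂ − 1/a_t)] = 1023 m/s.
Δv₂ = v_c2 − v_a = 182.0 m/s.
Total Δv = Δv₁ + Δv₂ = 392.3 m/s.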